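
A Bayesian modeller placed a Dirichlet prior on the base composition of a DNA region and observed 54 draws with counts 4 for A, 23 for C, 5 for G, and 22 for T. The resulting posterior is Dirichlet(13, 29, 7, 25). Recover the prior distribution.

Dirichlet(9, 6, 2, 3)

For a Dirichlet(α) prior with multinomial counts c, the posterior is Dirichlet(α + c) componentwise.
Subtract each count from the matching posterior parameter: 13−4=9, 29−23=6, 7−5=2, 25−22=3.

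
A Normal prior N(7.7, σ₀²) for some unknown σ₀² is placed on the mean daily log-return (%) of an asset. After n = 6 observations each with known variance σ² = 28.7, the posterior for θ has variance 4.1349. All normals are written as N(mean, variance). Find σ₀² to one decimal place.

σ₀² = 30.5

For the Normal–Normal model with known σ², precisions add: τ_n = τ₀ + n/σ².
So 1/σ₀² = 1/4.1349 − 6/28.7 = 0.241844 − 0.209059 = 0.032785.
Hence σ₀² = 1/0.032785 ≈ 30.5.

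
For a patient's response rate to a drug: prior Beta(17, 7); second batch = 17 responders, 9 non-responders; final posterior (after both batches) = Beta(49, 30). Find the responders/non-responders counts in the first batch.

Because Beta–binomial updating is additive in the counts, the combined data contributed (α_post−α_prior, β_post−β_prior) successes and failures.
Total across both batches: 49−17=32 responders, 30−7=23 non-responders.
Subtract the second batch: 32−17=15 responders and 23−9=14 non-responders.

15 responders and 14 non-responders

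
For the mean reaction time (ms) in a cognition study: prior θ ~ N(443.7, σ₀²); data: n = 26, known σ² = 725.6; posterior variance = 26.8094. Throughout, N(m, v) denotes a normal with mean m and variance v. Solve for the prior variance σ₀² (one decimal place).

σ₀² = 681.2

Posterior precision equals prior precision plus data precision: 1/σ_n² = 1/σ₀² + n/σ².
So 1/σ₀² = 1/26.8094 − 26/725.6 = 0.037300 − 0.035832 = 0.001468.
Hence σ₀² = 1/0.001468 ≈ 681.2.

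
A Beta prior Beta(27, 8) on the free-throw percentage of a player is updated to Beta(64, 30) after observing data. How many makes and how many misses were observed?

37 makes and 22 misses

Under Beta–binomial conjugacy the posterior parameters are (α+s, β+f).
So s = 64 − 27 = 37 and f = 30 − 8 = 22.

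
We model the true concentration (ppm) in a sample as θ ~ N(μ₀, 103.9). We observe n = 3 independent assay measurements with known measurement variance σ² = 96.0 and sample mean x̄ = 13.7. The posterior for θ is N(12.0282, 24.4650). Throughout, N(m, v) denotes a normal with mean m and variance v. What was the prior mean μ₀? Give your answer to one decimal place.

With known observation variance, the Normal–Normal posterior has precision τ_n = τ₀ + n/σ² and mean μ_n = (τ₀μ₀ + (n/σ²)x̄)/τ_n.
Here τ₀ = 1/103.9 = 0.009625 and τ_data = 3/96.0 = 0.031250, so τ_n = 0.040875.
Rearranging for μ₀: μ₀ = (μ_n·τ_n − τ_data·x̄)/τ₀ = (12.0282·0.040875 − 0.031250·13.7) / 0.009625 = 0.063528/0.009625 ≈ 6.6.

μ₀ = 6.6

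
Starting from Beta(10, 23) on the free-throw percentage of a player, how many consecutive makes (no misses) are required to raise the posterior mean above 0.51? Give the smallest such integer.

After k makes and 0 misses the posterior is Beta(10+k, 23), with mean (10+k)/(10+23+k).
Set (10+k)/(33+k) > 0.51 and solve: k > (0.51·33 − 10)/(1 − 0.51) = 13.939.
The smallest integer exceeding 13.939 is 14, and checking k=14: (24)/(47) = 0.5106 > 0.51.

k = 14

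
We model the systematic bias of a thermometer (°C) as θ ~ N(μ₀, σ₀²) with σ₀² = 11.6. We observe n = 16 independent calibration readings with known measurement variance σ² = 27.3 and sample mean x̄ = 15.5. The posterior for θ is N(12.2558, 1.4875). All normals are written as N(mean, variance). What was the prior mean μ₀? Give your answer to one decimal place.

With known observation variance, the Normal–Normal posterior has precision τ_n = τ₀ + n/σ² and mean μ_n = (τ₀μ₀ + (n/σ²)x̄)/τ_n.
Here τ₀ = 1/11.6 = 0.086207 and τ_data = 16/27.3 = 0.586081, so τ_n = 0.672288.
Rearranging for μ₀: μ₀ = (μ_n·τ_n − τ_data·x̄)/τ₀ = (12.2558·0.672288 − 0.586081·15.5) / 0.086207 = -0.844828/0.086207 ≈ -9.8.

μ₀ = -9.8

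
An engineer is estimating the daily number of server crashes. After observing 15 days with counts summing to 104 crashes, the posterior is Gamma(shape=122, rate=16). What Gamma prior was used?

Gamma(shape=18, rate=1)

A Gamma(α, β) prior (rate parametrization) on a Poisson rate with n observations summing to S gives posterior Gamma(α+S, β+n).
So α = 122 − 104 = 18 and β = 16 − 15 = 1.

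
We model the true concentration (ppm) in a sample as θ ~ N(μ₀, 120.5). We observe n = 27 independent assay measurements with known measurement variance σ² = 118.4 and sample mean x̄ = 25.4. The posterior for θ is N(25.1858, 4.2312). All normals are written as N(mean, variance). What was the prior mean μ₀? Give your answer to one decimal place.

μ₀ = 19.3

With known observation variance, the Normal–Normal posterior has precision τ_n = τ₀ + n/σ² and mean μ_n = (τ₀μ₀ + (n/σ²)x̄)/τ_n.
Here τ₀ = 1/120.5 = 0.008299 and τ_data = 27/118.4 = 0.228041, so τ_n = 0.236340.
Rearranging for μ₀: μ₀ = (μ_n·τ_n − τ_data·x̄)/τ₀ = (25.1858·0.236340 − 0.228041·25.4) / 0.008299 = 0.160171/0.008299 ≈ 19.3.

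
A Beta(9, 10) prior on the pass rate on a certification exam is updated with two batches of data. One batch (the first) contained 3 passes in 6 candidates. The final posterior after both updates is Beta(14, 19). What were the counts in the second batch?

2 passes and 6 failures

Because Beta–binomial updating is additive in the counts, the combined data contributed (α_post−α_prior, β_post−β_prior) successes and failures.
Total across both batches: 14−9=5 passes, 19−10=9 failures.
Subtract the first batch: 5−3=2 passes and 9−3=6 failures.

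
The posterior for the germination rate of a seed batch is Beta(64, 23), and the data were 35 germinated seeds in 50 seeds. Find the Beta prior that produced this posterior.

Under Beta–binomial conjugacy the posterior parameters are (α+s, β+f).
So α = 64 − 35 = 29 and β = 23 − 15 = 8.

Beta(29, 8)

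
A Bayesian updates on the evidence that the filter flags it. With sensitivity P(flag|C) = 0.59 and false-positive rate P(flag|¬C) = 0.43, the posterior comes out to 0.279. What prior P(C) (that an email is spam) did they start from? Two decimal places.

P(C) = 0.22

In odds form, posterior odds = prior odds × likelihood ratio, so prior odds = posterior odds ÷ LR.
Posterior odds = 0.279/(1−0.279) = 0.3870. LR = 0.59/0.43 = 1.3721.
Prior odds = 0.3870/1.3721 = 0.2820, so P(C) = 0.2820/(1+0.2820) ≈ 0.22.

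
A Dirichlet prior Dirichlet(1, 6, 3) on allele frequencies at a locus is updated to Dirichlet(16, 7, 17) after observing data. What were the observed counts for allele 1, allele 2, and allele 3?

For a Dirichlet(α) prior with multinomial counts c, the posterior is Dirichlet(α + c) componentwise.
Counts are posterior − prior componentwise: 16−1=15, 7−6=1, 17−3=14.

counts (15, 1, 14)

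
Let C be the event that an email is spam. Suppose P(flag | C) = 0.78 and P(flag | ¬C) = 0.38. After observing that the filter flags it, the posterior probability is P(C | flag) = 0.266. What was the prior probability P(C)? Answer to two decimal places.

In odds form, posterior odds = prior odds × likelihood ratio, so prior odds = posterior odds ÷ LR.
Posterior odds = 0.266/(1−0.266) = 0.3624. LR = 0.78/0.38 = 2.0526.
Prior odds = 0.3624/2.0526 = 0.1766, so P(C) = 0.1766/(1+0.1766) ≈ 0.15.

P(C) = 0.15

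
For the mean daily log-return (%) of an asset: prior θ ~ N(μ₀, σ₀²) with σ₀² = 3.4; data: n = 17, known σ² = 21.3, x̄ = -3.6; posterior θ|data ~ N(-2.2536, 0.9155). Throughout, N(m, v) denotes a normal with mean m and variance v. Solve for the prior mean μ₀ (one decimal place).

The posterior mean is a precision-weighted average: μ_n = (τ₀μ₀ + τ_data·x̄)/(τ₀+τ_data), with τ₀=1/σ₀² and τ_data=n/σ².
Here τ₀ = 1/3.4 = 0.294118 and τ_data = 17/21.3 = 0.798122, so τ_n = 1.092240.
Rearranging for μ₀: μ₀ = (μ_n·τ_n − τ_data·x̄)/τ₀ = (-2.2536·1.092240 − 0.798122·-3.6) / 0.294118 = 0.411767/0.294118 ≈ 1.4.

μ₀ = 1.4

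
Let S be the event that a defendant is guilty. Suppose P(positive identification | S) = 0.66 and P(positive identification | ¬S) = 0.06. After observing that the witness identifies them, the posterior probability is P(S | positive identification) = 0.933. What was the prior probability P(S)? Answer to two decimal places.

P(S) = 0.56

In odds form, posterior odds = prior odds × likelihood ratio, so prior odds = posterior odds ÷ LR.
Posterior odds = 0.933/(1−0.933) = 13.9254. LR = 0.66/0.06 = 11.0000.
Prior odds = 13.9254/11.0000 = 1.2659, so P(S) = 1.2659/(1+1.2659) ≈ 0.56.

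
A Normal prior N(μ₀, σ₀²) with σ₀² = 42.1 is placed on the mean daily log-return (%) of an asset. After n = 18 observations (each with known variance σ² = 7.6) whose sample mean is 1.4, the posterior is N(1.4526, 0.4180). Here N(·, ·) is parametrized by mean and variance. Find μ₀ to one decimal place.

μ₀ = 6.7

With known observation variance, the Normal–Normal posterior has precision τ_n = τ₀ + n/σ² and mean μ_n = (τ₀μ₀ + (n/σ²)x̄)/τ_n.
Here τ₀ = 1/42.1 = 0.023753 and τ_data = 18/7.6 = 2.368421, so τ_n = 2.392174.
Rearranging for μ₀: μ₀ = (μ_n·τ_n − τ_data·x̄)/τ₀ = (1.4526·2.392174 − 2.368421·1.4) / 0.023753 = 0.159083/0.023753 ≈ 6.7.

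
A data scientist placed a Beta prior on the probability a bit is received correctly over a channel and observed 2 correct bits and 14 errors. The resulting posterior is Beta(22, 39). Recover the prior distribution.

A Beta(a, b) prior with s successes and f failures in binomial data gives a Beta(a+s, b+f) posterior.
Subtract the data counts: 22−2=20, 39−14=25.

Beta(20, 25)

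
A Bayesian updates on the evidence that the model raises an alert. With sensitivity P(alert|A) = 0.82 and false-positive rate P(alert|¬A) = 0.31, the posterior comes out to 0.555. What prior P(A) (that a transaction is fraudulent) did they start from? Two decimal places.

Bayes' rule in odds form gives O(A|E) = O(A)·[P(E|A)/P(E|¬A)], hence O(A) = O(A|E)/LR.
Posterior odds = 0.555/(1−0.555) = 1.2472. LR = 0.82/0.31 = 2.6452.
Prior odds = 1.2472/2.6452 = 0.4715, so P(A) = 0.4715/(1+0.4715) ≈ 0.32.

P(A) = 0.32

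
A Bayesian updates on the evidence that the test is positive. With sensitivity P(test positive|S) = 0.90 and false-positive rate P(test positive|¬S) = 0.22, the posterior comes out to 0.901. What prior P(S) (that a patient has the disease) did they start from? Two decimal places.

P(S) = 0.69

In odds form, posterior odds = prior odds × likelihood ratio, so prior odds = posterior odds ÷ LR.
Posterior odds = 0.901/(1−0.901) = 9.1010. LR = 0.90/0.22 = 4.0909.
Prior odds = 9.1010/4.0909 = 2.2247, so P(S) = 2.2247/(1+2.2247) ≈ 0.69.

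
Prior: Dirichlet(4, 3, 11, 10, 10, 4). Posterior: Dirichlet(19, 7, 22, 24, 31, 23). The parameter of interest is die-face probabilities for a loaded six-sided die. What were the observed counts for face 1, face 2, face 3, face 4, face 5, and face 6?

counts (15, 4, 11, 14, 21, 19)

For a Dirichlet(α) prior with multinomial counts c, the posterior is Dirichlet(α + c) componentwise.
Counts are posterior − prior componentwise: 19−4=15, 7−3=4, 22−11=11, 24−10=14, 31−10=21, 23−4=19.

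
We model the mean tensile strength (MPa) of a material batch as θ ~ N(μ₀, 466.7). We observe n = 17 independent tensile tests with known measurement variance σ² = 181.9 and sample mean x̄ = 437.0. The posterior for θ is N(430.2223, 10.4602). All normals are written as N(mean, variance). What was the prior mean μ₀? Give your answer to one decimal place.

The posterior mean is a precision-weighted average: μ_n = (τ₀μ₀ + τ_data·x̄)/(τ₀+τ_data), with τ₀=1/σ₀² and τ_data=n/σ².
Here τ₀ = 1/466.7 = 0.002143 and τ_data = 17/181.9 = 0.093458, so τ_n = 0.095601.
Rearranging for μ₀: μ₀ = (μ_n·τ_n − τ_data·x̄)/τ₀ = (430.2223·0.095601 − 0.093458·437.0) / 0.002143 = 0.288536/0.002143 ≈ 134.6.

μ₀ = 134.6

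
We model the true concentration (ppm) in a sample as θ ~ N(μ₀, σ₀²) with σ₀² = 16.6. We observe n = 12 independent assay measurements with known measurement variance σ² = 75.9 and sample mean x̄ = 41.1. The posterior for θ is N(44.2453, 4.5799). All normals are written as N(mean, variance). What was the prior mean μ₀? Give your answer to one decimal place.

The posterior mean is a precision-weighted average: μ_n = (τ₀μ₀ + τ_data·x̄)/(τ₀+τ_data), with τ₀=1/σ₀² and τ_data=n/σ².
Here τ₀ = 1/16.6 = 0.060241 and τ_data = 12/75.9 = 0.158103, so τ_n = 0.218344.
Rearranging for μ₀: μ₀ = (μ_n·τ_n − τ_data·x̄)/τ₀ = (44.2453·0.218344 − 0.158103·41.1) / 0.060241 = 3.162662/0.060241 ≈ 52.5.

μ₀ = 52.5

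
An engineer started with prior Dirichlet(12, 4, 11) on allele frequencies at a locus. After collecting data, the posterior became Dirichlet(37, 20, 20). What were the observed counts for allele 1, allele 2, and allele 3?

counts (25, 16, 9)

For a Dirichlet(α) prior with multinomial counts c, the posterior is Dirichlet(α + c) componentwise.
Counts are posterior − prior componentwise: 37−12=25, 20−4=16, 20−11=9.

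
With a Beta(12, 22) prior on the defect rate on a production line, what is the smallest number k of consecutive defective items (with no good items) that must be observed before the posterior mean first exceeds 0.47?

After k defective items and 0 good items the posterior is Beta(12+k, 22), with mean (12+k)/(12+22+k).
Set (12+k)/(34+k) > 0.47 and solve: k > (0.47·34 − 12)/(1 − 0.47) = 7.509.
The smallest integer exceeding 7.509 is 8.

k = 8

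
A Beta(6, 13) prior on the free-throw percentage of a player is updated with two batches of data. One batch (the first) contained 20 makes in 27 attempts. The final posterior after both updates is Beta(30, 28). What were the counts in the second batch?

Sequential conjugate updates are equivalent to a single update on the pooled data, so total successes = posterior α − prior α and total failures = posterior β − prior β.
Total across both batches: 30−6=24 makes, 28−13=15 misses.
Subtract the first batch: 24−20=4 makes and 15−7=8 misses.

4 makes and 8 misses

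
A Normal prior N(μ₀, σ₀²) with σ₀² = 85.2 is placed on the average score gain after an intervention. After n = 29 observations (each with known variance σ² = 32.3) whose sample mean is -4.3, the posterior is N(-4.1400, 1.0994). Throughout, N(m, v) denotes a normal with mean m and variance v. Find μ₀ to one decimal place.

μ₀ = 8.1

With known observation variance, the Normal–Normal posterior has precision τ_n = τ₀ + n/σ² and mean μ_n = (τ₀μ₀ + (n/σ²)x̄)/τ_n.
Here τ₀ = 1/85.2 = 0.011737 and τ_data = 29/32.3 = 0.897833, so τ_n = 0.909570.
Rearranging for μ₀: μ₀ = (μ_n·τ_n − τ_data·x̄)/τ₀ = (-4.1400·0.909570 − 0.897833·-4.3) / 0.011737 = 0.095062/0.011737 ≈ 8.1.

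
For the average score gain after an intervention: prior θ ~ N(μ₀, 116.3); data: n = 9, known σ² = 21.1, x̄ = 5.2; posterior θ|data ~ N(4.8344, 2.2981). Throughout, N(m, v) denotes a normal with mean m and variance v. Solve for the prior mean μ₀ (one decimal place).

The posterior mean is a precision-weighted average: μ_n = (τ₀μ₀ + τ_data·x̄)/(τ₀+τ_data), with τ₀=1/σ₀² and τ_data=n/σ².
Here τ₀ = 1/116.3 = 0.008598 and τ_data = 9/21.1 = 0.426540, so τ_n = 0.435138.
Rearranging for μ₀: μ₀ = (μ_n·τ_n − τ_data·x̄)/τ₀ = (4.8344·0.435138 − 0.426540·5.2) / 0.008598 = -0.114377/0.008598 ≈ -13.3.

μ₀ = -13.3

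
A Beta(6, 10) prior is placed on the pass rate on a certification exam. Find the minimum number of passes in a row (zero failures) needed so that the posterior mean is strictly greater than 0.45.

After k passes and 0 failures the posterior is Beta(6+k, 10), with mean (6+k)/(6+10+k).
Set (6+k)/(16+k) > 0.45 and solve: k > (0.45·16 − 6)/(1 − 0.45) = 2.182.
The smallest integer exceeding 2.182 is 3, and checking k=3: (9)/(19) = 0.4737 > 0.45.

k = 3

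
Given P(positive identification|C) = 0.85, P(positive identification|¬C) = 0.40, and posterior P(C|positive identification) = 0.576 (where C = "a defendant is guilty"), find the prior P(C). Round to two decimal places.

P(C) = 0.39

In odds form, posterior odds = prior odds × likelihood ratio, so prior odds = posterior odds ÷ LR.
Posterior odds = 0.576/(1−0.576) = 1.3585. LR = 0.85/0.40 = 2.1250.
Prior odds = 1.3585/2.1250 = 0.6393, so P(C) = 0.6393/(1+0.6393) ≈ 0.39.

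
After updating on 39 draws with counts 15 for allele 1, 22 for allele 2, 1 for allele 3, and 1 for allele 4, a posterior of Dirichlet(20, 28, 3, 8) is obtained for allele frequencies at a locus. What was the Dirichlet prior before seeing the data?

Dirichlet(5, 6, 2, 7)

For a Dirichlet(α) prior with multinomial counts c, the posterior is Dirichlet(α + c) componentwise.
Subtract each count from the matching posterior parameter: 20−15=5, 28−22=6, 3−1=2, 8−1=7.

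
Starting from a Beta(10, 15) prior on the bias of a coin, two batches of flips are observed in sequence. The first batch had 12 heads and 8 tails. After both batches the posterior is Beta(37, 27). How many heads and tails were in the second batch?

Because Beta–binomial updating is additive in the counts, the combined data contributed (α_post−α_prior, β_post−β_prior) successes and failures.
Total across both batches: 37−10=27 heads, 27−15=12 tails.
Subtract the first batch: 27−12=15 heads and 12−8=4 tails.

15 heads and 4 tails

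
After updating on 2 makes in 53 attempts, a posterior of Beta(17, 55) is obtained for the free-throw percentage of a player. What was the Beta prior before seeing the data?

Under Beta–binomial conjugacy the posterior parameters are (α+s, β+f).
Subtract the data counts: 17−2=15, 55−51=4.

Beta(15, 4)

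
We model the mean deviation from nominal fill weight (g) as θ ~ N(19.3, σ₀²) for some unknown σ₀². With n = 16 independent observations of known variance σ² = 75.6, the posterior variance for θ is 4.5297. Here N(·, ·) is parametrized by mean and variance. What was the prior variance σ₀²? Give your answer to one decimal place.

σ₀² = 109.6

Posterior precision equals prior precision plus data precision: 1/σ_n² = 1/σ₀² + n/σ².
So 1/σ₀² = 1/4.5297 − 16/75.6 = 0.220765 − 0.211640 = 0.009125.
Hence σ₀² = 1/0.009125 ≈ 109.6.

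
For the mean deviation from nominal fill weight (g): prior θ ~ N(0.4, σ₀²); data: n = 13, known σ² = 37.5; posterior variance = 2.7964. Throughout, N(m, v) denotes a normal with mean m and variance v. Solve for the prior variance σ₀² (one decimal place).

σ₀² = 91.4

Posterior precision equals prior precision plus data precision: 1/σ_n² = 1/σ₀² + n/σ².
So 1/σ₀² = 1/2.7964 − 13/37.5 = 0.357603 − 0.346667 = 0.010936.
Hence σ₀² = 1/0.010936 ≈ 91.4.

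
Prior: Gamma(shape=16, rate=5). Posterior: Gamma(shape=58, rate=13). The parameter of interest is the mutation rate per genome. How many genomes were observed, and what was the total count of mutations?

A Gamma(α, β) prior (rate parametrization) on a Poisson rate with n observations summing to S gives posterior Gamma(α+S, β+n).
Matching: Σxᵢ = 58 − 16 = 42 and n = 13 − 5 = 8.

n = 8 genomes with total 42 mutations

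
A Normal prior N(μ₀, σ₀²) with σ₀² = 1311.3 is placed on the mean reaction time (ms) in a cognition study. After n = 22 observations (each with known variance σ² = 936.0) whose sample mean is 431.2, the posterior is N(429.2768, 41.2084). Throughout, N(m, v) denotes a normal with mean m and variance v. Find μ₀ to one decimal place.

With known observation variance, the Normal–Normal posterior has precision τ_n = τ₀ + n/σ² and mean μ_n = (τ₀μ₀ + (n/σ²)x̄)/τ_n.
Here τ₀ = 1/1311.3 = 0.000763 and τ_data = 22/936.0 = 0.023504, so τ_n = 0.024267.
Rearranging for μ₀: μ₀ = (μ_n·τ_n − τ_data·x̄)/τ₀ = (429.2768·0.024267 − 0.023504·431.2) / 0.000763 = 0.282335/0.000763 ≈ 370.0.

μ₀ = 370.0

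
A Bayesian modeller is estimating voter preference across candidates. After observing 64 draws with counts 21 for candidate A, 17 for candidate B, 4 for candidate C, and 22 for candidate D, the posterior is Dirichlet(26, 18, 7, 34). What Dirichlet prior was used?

For a Dirichlet(α) prior with multinomial counts c, the posterior is Dirichlet(α + c) componentwise.
Subtract each count from the matching posterior parameter: 26−21=5, 18−17=1, 7−4=3, 34−22=12.

Dirichlet(5, 1, 3, 12)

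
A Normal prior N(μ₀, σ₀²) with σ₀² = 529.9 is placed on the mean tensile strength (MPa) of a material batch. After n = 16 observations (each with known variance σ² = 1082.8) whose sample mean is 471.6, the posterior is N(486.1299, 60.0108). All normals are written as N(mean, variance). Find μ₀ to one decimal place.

The posterior mean is a precision-weighted average: μ_n = (τ₀μ₀ + τ_data·x̄)/(τ₀+τ_data), with τ₀=1/σ₀² and τ_data=n/σ².
Here τ₀ = 1/529.9 = 0.001887 and τ_data = 16/1082.8 = 0.014777, so τ_n = 0.016664.
Rearranging for μ₀: μ₀ = (μ_n·τ_n − τ_data·x̄)/τ₀ = (486.1299·0.016664 − 0.014777·471.6) / 0.001887 = 1.132035/0.001887 ≈ 599.9.

μ₀ = 599.9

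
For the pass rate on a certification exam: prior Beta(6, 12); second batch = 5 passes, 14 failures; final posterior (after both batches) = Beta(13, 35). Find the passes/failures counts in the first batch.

2 passes and 9 failures

Sequential conjugate updates are equivalent to a single update on the pooled data, so total successes = posterior α − prior α and total failures = posterior β − prior β.
Total across both batches: 13−6=7 passes, 35−12=23 failures.
Subtract the second batch: 7−5=2 passes and 23−14=9 failures.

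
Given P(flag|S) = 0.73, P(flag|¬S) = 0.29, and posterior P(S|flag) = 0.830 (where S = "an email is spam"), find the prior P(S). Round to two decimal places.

In odds form, posterior odds = prior odds × likelihood ratio, so prior odds = posterior odds ÷ LR.
Posterior odds = 0.830/(1−0.830) = 4.8824. LR = 0.73/0.29 = 2.5172.
Prior odds = 4.8824/2.5172 = 1.9396, so P(S) = 1.9396/(1+1.9396) ≈ 0.66.

P(S) = 0.66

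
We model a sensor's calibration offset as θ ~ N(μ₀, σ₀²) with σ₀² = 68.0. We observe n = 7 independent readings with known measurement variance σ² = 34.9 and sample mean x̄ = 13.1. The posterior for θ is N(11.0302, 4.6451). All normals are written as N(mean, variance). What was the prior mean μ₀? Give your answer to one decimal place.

μ₀ = -17.2

With known observation variance, the Normal–Normal posterior has precision τ_n = τ₀ + n/σ² and mean μ_n = (τ₀μ₀ + (n/σ²)x̄)/τ_n.
Here τ₀ = 1/68.0 = 0.014706 and τ_data = 7/34.9 = 0.200573, so τ_n = 0.215279.
Rearranging for μ₀: μ₀ = (μ_n·τ_n − τ_data·x̄)/τ₀ = (11.0302·0.215279 − 0.200573·13.1) / 0.014706 = -0.252936/0.014706 ≈ -17.2.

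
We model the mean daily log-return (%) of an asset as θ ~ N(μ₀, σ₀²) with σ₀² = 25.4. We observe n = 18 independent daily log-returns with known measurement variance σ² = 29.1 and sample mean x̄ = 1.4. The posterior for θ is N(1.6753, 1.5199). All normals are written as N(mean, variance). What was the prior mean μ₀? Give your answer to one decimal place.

The posterior mean is a precision-weighted average: μ_n = (τ₀μ₀ + τ_data·x̄)/(τ₀+τ_data), with τ₀=1/σ₀² and τ_data=n/σ².
Here τ₀ = 1/25.4 = 0.039370 and τ_data = 18/29.1 = 0.618557, so τ_n = 0.657927.
Rearranging for μ₀: μ₀ = (μ_n·τ_n − τ_data·x̄)/τ₀ = (1.6753·0.657927 − 0.618557·1.4) / 0.039370 = 0.236245/0.039370 ≈ 6.0.

μ₀ = 6.0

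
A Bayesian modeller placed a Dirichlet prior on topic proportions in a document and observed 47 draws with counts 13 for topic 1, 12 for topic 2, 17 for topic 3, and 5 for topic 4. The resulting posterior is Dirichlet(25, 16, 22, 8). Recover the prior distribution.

Dirichlet(12, 4, 5, 3)

For a Dirichlet(α) prior with multinomial counts c, the posterior is Dirichlet(α + c) componentwise.
Subtract each count from the matching posterior parameter: 25−13=12, 16−12=4, 22−17=5, 8−5=3.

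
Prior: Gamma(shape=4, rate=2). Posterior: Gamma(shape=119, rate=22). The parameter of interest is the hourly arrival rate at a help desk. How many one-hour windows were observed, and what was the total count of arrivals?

Gamma–Poisson conjugacy: posterior shape = α + Σxᵢ, posterior rate = β + n.
Matching: Σxᵢ = 119 − 4 = 115 and n = 22 − 2 = 20.

n = 20 one-hour windows with total 115 arrivals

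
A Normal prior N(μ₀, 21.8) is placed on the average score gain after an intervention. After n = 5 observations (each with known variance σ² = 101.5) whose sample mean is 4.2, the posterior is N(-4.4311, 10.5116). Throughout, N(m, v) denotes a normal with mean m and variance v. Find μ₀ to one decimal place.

The posterior mean is a precision-weighted average: μ_n = (τ₀μ₀ + τ_data·x̄)/(τ₀+τ_data), with τ₀=1/σ₀² and τ_data=n/σ².
Here τ₀ = 1/21.8 = 0.045872 and τ_data = 5/101.5 = 0.049261, so τ_n = 0.095133.
Rearranging for μ₀: μ₀ = (μ_n·τ_n − τ_data·x̄)/τ₀ = (-4.4311·0.095133 − 0.049261·4.2) / 0.045872 = -0.628440/0.045872 ≈ -13.7.

μ₀ = -13.7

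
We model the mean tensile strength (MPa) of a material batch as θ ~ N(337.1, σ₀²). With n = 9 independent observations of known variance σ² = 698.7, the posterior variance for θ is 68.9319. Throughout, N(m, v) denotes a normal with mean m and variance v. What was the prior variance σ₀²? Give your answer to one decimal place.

Posterior precision equals prior precision plus data precision: 1/σ_n² = 1/σ₀² + n/σ².
So 1/σ₀² = 1/68.9319 − 9/698.7 = 0.014507 − 0.012881 = 0.001626.
Hence σ₀² = 1/0.001626 ≈ 615.0.

σ₀² = 615.0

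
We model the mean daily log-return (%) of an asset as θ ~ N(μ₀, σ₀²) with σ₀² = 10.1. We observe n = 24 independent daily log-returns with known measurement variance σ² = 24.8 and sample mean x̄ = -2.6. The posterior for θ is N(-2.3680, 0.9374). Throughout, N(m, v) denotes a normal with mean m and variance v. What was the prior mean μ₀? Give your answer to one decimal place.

μ₀ = -0.1

The posterior mean is a precision-weighted average: μ_n = (τ₀μ₀ + τ_data·x̄)/(τ₀+τ_data), with τ₀=1/σ₀² and τ_data=n/σ².
Here τ₀ = 1/10.1 = 0.099010 and τ_data = 24/24.8 = 0.967742, so τ_n = 1.066752.
Rearranging for μ₀: μ₀ = (μ_n·τ_n − τ_data·x̄)/τ₀ = (-2.3680·1.066752 − 0.967742·-2.6) / 0.099010 = -0.009940/0.099010 ≈ -0.1.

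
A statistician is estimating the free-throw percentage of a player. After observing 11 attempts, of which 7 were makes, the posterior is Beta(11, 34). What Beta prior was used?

Beta(4, 30)

Beta is conjugate to the binomial likelihood: posterior = Beta(α+s, β+f).
So α = 11 − 7 = 4 and β = 34 − 4 = 30.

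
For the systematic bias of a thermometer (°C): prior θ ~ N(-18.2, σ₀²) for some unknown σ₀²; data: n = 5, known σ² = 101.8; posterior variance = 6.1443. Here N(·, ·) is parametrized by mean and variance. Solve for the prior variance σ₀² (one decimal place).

σ₀² = 8.8

For the Normal–Normal model with known σ², precisions add: τ_n = τ₀ + n/σ².
So 1/σ₀² = 1/6.1443 − 5/101.8 = 0.162752 − 0.049116 = 0.113636.
Hence σ₀² = 1/0.113636 ≈ 8.8.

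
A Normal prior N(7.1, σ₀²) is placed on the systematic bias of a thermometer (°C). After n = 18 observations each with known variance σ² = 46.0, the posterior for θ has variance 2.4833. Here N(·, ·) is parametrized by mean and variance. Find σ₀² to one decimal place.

Posterior precision equals prior precision plus data precision: 1/σ_n² = 1/σ₀² + n/σ².
So 1/σ₀² = 1/2.4833 − 18/46.0 = 0.402690 − 0.391304 = 0.011386.
Hence σ₀² = 1/0.011386 ≈ 87.8.

σ₀² = 87.8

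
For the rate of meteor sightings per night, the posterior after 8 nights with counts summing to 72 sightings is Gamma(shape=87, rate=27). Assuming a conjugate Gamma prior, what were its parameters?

Gamma(shape=15, rate=19)

Gamma–Poisson conjugacy: posterior shape = α + Σxᵢ, posterior rate = β + n.
So α = 87 − 72 = 15 and β = 27 − 8 = 19.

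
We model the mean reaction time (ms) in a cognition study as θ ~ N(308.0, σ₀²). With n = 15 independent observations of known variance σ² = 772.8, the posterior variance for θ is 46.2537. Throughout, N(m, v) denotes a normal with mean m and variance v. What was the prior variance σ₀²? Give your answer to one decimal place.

Posterior precision equals prior precision plus data precision: 1/σ_n² = 1/σ₀² + n/σ².
So 1/σ₀² = 1/46.2537 − 15/772.8 = 0.021620 − 0.019410 = 0.002210.
Hence σ₀² = 1/0.002210 ≈ 452.5.

σ₀² = 452.5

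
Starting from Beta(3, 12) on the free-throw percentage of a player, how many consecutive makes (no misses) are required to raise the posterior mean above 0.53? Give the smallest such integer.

k = 11

After k makes and 0 misses the posterior is Beta(3+k, 12), with mean (3+k)/(3+12+k).
Set (3+k)/(15+k) > 0.53 and solve: k > (0.53·15 − 3)/(1 − 0.53) = 10.532.
The smallest integer exceeding 10.532 is 11.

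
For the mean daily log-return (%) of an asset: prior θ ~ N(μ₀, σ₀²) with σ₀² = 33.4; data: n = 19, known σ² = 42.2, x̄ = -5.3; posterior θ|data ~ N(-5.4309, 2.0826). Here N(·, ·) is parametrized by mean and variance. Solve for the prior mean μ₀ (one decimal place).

μ₀ = -7.4

The posterior mean is a precision-weighted average: μ_n = (τ₀μ₀ + τ_data·x̄)/(τ₀+τ_data), with τ₀=1/σ₀² and τ_data=n/σ².
Here τ₀ = 1/33.4 = 0.029940 and τ_data = 19/42.2 = 0.450237, so τ_n = 0.480177.
Rearranging for μ₀: μ₀ = (μ_n·τ_n − τ_data·x̄)/τ₀ = (-5.4309·0.480177 − 0.450237·-5.3) / 0.029940 = -0.221537/0.029940 ≈ -7.4.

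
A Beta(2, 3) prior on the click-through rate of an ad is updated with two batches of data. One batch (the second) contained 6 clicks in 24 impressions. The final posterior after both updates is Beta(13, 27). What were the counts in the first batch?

Sequential conjugate updates are equivalent to a single update on the pooled data, so total successes = posterior α − prior α and total failures = posterior β − prior β.
Total across both batches: 13−2=11 clicks, 27−3=24 non-clicks.
Subtract the second batch: 11−6=5 clicks and 24−18=6 non-clicks.

5 clicks and 6 non-clicks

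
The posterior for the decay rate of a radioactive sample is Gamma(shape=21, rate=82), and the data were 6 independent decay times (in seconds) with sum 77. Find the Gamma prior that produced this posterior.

For an exponential likelihood with a Gamma(α, β) prior on the rate, n observations with total T give posterior Gamma(α+n, β+T).
So α = 21 − 6 = 15 and β = 82 − 77 = 5.

Gamma(shape=15, rate=5)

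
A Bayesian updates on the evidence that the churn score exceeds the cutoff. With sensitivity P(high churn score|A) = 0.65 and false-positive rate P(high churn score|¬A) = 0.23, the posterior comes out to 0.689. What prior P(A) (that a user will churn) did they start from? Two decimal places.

In odds form, posterior odds = prior odds × likelihood ratio, so prior odds = posterior odds ÷ LR.
Posterior odds = 0.689/(1−0.689) = 2.2154. LR = 0.65/0.23 = 2.8261.
Prior odds = 2.2154/2.8261 = 0.7839, so P(A) = 0.7839/(1+0.7839) ≈ 0.44.

P(A) = 0.44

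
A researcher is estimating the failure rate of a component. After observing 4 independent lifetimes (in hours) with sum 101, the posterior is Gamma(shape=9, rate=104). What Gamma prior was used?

Gamma–exponential conjugacy: posterior shape = α + n, posterior rate = β + Σtᵢ.
So α = 9 − 4 = 5 and β = 104 − 101 = 3.

Gamma(shape=5, rate=3)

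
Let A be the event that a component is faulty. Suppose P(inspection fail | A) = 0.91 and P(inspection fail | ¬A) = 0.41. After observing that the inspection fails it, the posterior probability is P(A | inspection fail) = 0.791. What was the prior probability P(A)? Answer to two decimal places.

In odds form, posterior odds = prior odds × likelihood ratio, so prior odds = posterior odds ÷ LR.
Posterior odds = 0.791/(1−0.791) = 3.7847. LR = 0.91/0.41 = 2.2195.
Prior odds = 3.7847/2.2195 = 1.7052, so P(A) = 1.7052/(1+1.7052) ≈ 0.63.

P(A) = 0.63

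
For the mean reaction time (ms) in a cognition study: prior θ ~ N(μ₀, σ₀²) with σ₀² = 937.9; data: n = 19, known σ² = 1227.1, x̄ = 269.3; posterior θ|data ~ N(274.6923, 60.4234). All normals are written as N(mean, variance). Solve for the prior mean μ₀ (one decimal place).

With known observation variance, the Normal–Normal posterior has precision τ_n = τ₀ + n/σ² and mean μ_n = (τ₀μ₀ + (n/σ²)x̄)/τ_n.
Here τ₀ = 1/937.9 = 0.001066 and τ_data = 19/1227.1 = 0.015484, so τ_n = 0.016550.
Rearranging for μ₀: μ₀ = (μ_n·τ_n − τ_data·x̄)/τ₀ = (274.6923·0.016550 − 0.015484·269.3) / 0.001066 = 0.376316/0.001066 ≈ 353.0.

μ₀ = 353.0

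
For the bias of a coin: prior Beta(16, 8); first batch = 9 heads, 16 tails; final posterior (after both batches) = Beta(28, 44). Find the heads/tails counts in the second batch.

Because Beta–binomial updating is additive in the counts, the combined data contributed (α_post−α_prior, β_post−β_prior) successes and failures.
Total across both batches: 28−16=12 heads, 44−8=36 tails.
Subtract the first batch: 12−9=3 heads and 36−16=20 tails.

3 heads and 20 tails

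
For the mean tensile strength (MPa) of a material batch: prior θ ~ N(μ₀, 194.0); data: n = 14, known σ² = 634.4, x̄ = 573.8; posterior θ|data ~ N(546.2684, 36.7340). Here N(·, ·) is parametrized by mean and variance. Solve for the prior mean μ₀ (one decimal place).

With known observation variance, the Normal–Normal posterior has precision τ_n = τ₀ + n/σ² and mean μ_n = (τ₀μ₀ + (n/σ²)x̄)/τ_n.
Here τ₀ = 1/194.0 = 0.005155 and τ_data = 14/634.4 = 0.022068, so τ_n = 0.027223.
Rearranging for μ₀: μ₀ = (μ_n·τ_n − τ_data·x̄)/τ₀ = (546.2684·0.027223 − 0.022068·573.8) / 0.005155 = 2.208446/0.005155 ≈ 428.4.

μ₀ = 428.4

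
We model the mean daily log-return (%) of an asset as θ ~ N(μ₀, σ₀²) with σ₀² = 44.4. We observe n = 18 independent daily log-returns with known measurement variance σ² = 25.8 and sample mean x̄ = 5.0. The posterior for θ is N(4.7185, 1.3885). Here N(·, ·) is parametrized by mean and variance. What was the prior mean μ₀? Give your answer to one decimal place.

With known observation variance, the Normal–Normal posterior has precision τ_n = τ₀ + n/σ² and mean μ_n = (τ₀μ₀ + (n/σ²)x̄)/τ_n.
Here τ₀ = 1/44.4 = 0.022523 and τ_data = 18/25.8 = 0.697674, so τ_n = 0.720197.
Rearranging for μ₀: μ₀ = (μ_n·τ_n − τ_data·x̄)/τ₀ = (4.7185·0.720197 − 0.697674·5.0) / 0.022523 = -0.090120/0.022523 ≈ -4.0.

μ₀ = -4.0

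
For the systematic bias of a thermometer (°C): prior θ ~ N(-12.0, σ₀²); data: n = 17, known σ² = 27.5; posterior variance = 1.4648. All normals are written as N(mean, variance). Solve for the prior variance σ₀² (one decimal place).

Posterior precision equals prior precision plus data precision: 1/σ_n² = 1/σ₀² + n/σ².
So 1/σ₀² = 1/1.4648 − 17/27.5 = 0.682687 − 0.618182 = 0.064505.
Hence σ₀² = 1/0.064505 ≈ 15.5.

σ₀² = 15.5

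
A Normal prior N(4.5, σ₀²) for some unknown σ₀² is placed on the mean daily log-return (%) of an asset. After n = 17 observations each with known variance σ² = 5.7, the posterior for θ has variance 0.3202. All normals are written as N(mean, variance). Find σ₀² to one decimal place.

σ₀² = 7.1

Posterior precision equals prior precision plus data precision: 1/σ_n² = 1/σ₀² + n/σ².
So 1/σ₀² = 1/0.3202 − 17/5.7 = 3.123048 − 2.982456 = 0.140592.
Hence σ₀² = 1/0.140592 ≈ 7.1.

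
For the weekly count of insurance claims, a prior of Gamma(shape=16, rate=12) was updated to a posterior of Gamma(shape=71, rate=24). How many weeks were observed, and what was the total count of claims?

Gamma–Poisson conjugacy: posterior shape = α + Σxᵢ, posterior rate = β + n.
Matching: Σxᵢ = 71 − 16 = 55 and n = 24 − 12 = 12.

n = 12 weeks with total 55 claims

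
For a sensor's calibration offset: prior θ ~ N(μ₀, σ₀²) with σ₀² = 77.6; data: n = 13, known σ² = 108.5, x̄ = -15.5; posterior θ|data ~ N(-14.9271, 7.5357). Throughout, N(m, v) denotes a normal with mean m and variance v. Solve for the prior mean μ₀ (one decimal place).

μ₀ = -9.6

The posterior mean is a precision-weighted average: μ_n = (τ₀μ₀ + τ_data·x̄)/(τ₀+τ_data), with τ₀=1/σ₀² and τ_data=n/σ².
Here τ₀ = 1/77.6 = 0.012887 and τ_data = 13/108.5 = 0.119816, so τ_n = 0.132703.
Rearranging for μ₀: μ₀ = (μ_n·τ_n − τ_data·x̄)/τ₀ = (-14.9271·0.132703 − 0.119816·-15.5) / 0.012887 = -0.123723/0.012887 ≈ -9.6.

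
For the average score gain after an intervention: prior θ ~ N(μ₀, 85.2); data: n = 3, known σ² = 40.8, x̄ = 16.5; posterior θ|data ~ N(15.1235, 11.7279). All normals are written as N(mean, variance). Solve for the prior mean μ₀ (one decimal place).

The posterior mean is a precision-weighted average: μ_n = (τ₀μ₀ + τ_data·x̄)/(τ₀+τ_data), with τ₀=1/σ₀² and τ_data=n/σ².
Here τ₀ = 1/85.2 = 0.011737 and τ_data = 3/40.8 = 0.073529, so τ_n = 0.085266.
Rearranging for μ₀: μ₀ = (μ_n·τ_n − τ_data·x̄)/τ₀ = (15.1235·0.085266 − 0.073529·16.5) / 0.011737 = 0.076292/0.011737 ≈ 6.5.

μ₀ = 6.5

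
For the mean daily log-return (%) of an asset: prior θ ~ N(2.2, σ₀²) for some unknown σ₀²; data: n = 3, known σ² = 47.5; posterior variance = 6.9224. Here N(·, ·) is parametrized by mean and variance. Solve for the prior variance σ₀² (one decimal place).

Posterior precision equals prior precision plus data precision: 1/σ_n² = 1/σ₀² + n/σ².
So 1/σ₀² = 1/6.9224 − 3/47.5 = 0.144459 − 0.063158 = 0.081301.
Hence σ₀² = 1/0.081301 ≈ 12.3.

σ₀² = 12.3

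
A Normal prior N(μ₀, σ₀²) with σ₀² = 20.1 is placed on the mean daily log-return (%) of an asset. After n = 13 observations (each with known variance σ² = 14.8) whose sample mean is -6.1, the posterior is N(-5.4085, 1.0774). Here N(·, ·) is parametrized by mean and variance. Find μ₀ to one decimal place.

μ₀ = 6.8

The posterior mean is a precision-weighted average: μ_n = (τ₀μ₀ + τ_data·x̄)/(τ₀+τ_data), with τ₀=1/σ₀² and τ_data=n/σ².
Here τ₀ = 1/20.1 = 0.049751 and τ_data = 13/14.8 = 0.878378, so τ_n = 0.928129.
Rearranging for μ₀: μ₀ = (μ_n·τ_n − τ_data·x̄)/τ₀ = (-5.4085·0.928129 − 0.878378·-6.1) / 0.049751 = 0.338320/0.049751 ≈ 6.8.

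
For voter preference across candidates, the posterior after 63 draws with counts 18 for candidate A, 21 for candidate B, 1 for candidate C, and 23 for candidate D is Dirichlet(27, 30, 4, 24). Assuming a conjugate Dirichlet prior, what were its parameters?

For a Dirichlet(α) prior with multinomial counts c, the posterior is Dirichlet(α + c) componentwise.
Subtract each count from the matching posterior parameter: 27−18=9, 30−21=9, 4−1=3, 24−23=1.

Dirichlet(9, 9, 3, 1)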